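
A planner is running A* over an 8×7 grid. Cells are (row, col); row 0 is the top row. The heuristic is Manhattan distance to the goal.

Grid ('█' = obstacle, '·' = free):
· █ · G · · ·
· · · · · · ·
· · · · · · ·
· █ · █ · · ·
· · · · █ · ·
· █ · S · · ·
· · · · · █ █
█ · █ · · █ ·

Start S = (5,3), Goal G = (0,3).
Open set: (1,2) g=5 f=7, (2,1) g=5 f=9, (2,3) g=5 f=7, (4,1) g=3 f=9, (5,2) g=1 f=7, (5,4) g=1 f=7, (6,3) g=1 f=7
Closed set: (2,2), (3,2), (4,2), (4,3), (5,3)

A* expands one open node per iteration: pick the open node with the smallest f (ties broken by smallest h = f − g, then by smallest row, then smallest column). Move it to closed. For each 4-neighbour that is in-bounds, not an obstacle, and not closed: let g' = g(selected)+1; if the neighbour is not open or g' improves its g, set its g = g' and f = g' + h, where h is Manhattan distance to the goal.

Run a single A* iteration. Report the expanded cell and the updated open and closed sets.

step 1: expand (1,2) (f=7, h=2) → closed; open now [(0,2) g=6 f=7, (1,1) g=6 f=9, (1,3) g=6 f=7, (2,1) g=5 f=9, (2,3) g=5 f=7, (4,1) g=3 f=9, (5,2) g=1 f=7, (5,4) g=1 f=7, (6,3) g=1 f=7]

expanded=(1,2); open=[(0,2) g=6 f=7, (1,1) g=6 f=9, (1,3) g=6 f=7, (2,1) g=5 f=9, (2,3) g=5 f=7, (4,1) g=3 f=9, (5,2) g=1 f=7, (5,4) g=1 f=7, (6,3) g=1 f=7]; closed=[(1,2), (2,2), (3,2), (4,2), (4,3), (5,3)]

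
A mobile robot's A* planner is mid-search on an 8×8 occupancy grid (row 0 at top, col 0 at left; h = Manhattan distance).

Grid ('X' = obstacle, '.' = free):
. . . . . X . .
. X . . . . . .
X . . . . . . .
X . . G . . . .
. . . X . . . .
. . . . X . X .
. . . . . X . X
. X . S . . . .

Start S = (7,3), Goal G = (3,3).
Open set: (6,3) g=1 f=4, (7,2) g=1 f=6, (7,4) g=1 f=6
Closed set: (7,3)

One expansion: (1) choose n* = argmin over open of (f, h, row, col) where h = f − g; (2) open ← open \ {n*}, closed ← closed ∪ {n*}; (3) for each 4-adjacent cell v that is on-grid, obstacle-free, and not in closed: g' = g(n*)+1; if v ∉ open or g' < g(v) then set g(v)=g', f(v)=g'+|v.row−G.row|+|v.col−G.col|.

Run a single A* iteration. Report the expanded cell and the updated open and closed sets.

step 1: expand (6,3) (f=4, h=3) → closed; open now [(5,3) g=2 f=4, (6,2) g=2 f=6, (6,4) g=2 f=6, (7,2) g=1 f=6, (7,4) g=1 f=6]

expanded=(6,3); open=[(5,3) g=2 f=4, (6,2) g=2 f=6, (6,4) g=2 f=6, (7,2) g=1 f=6, (7,4) g=1 f=6]; closed=[(6,3), (7,3)]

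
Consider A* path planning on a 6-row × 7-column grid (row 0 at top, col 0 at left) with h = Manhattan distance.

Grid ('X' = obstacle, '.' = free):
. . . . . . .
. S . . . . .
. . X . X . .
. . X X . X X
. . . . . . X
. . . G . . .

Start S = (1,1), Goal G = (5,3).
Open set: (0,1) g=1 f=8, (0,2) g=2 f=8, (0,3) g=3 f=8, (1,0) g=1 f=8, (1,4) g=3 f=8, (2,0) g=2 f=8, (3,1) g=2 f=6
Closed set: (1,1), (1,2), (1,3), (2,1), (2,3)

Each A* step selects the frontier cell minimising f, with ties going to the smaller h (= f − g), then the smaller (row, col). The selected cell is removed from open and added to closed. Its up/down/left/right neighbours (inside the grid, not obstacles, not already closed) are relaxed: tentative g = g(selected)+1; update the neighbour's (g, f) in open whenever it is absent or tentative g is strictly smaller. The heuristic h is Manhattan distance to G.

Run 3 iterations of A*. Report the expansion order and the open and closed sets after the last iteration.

step 1: expand (3,1) (f=6, h=4) → closed; open now [(0,1) g=1 f=8, (0,2) g=2 f=8, (0,3) g=3 f=8, (1,0) g=1 f=8, (1,4) g=3 f=8, (2,0) g=2 f=8, (3,0) g=3 f=8, (4,1) g=3 f=6]
step 2: expand (4,1) (f=6, h=3) → closed; open now [(0,1) g=1 f=8, (0,2) g=2 f=8, (0,3) g=3 f=8, (1,0) g=1 f=8, (1,4) g=3 f=8, (2,0) g=2 f=8, (3,0) g=3 f=8, (4,0) g=4 f=8, (4,2) g=4 f=6, (5,1) g=4 f=6]
step 3: expand (4,2) (f=6, h=2) → closed; open now [(0,1) g=1 f=8, (0,2) g=2 f=8, (0,3) g=3 f=8, (1,0) g=1 f=8, (1,4) g=3 f=8, (2,0) g=2 f=8, (3,0) g=3 f=8, (4,0) g=4 f=8, (4,3) g=5 f=6, (5,1) g=4 f=6, (5,2) g=5 f=6]

order=[(3,1) → (4,1) → (4,2)]; open=[(0,1) g=1 f=8, (0,2) g=2 f=8, (0,3) g=3 f=8, (1,0) g=1 f=8, (1,4) g=3 f=8, (2,0) g=2 f=8, (3,0) g=3 f=8, (4,0) g=4 f=8, (4,3) g=5 f=6, (5,1) g=4 f=6, (5,2) g=5 f=6]; closed=[(1,1), (1,2), (1,3), (2,1), (2,3), (3,1), (4,1), (4,2)]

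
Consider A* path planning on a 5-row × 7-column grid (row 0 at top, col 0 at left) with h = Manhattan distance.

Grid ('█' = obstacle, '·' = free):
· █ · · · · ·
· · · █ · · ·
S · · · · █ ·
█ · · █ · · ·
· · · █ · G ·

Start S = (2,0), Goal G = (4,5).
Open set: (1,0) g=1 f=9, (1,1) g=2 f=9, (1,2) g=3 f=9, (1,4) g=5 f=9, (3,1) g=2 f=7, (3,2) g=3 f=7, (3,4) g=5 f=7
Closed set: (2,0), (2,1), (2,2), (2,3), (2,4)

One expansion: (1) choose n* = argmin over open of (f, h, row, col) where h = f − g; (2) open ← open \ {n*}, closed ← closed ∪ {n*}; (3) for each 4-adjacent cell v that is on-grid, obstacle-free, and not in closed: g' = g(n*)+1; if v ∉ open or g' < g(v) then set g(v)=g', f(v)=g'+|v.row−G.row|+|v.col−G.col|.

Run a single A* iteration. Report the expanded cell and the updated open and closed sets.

expanded=(3,4); open=[(1,0) g=1 f=9, (1,1) g=2 f=9, (1,2) g=3 f=9, (1,4) g=5 f=9, (3,1) g=2 f=7, (3,2) g=3 f=7, (3,5) g=6 f=7, (4,4) g=6 f=7]; closed=[(2,0), (2,1), (2,2), (2,3), (2,4), (3,4)]

step 1: expand (3,4) (f=7, h=2) → closed; open now [(1,0) g=1 f=9, (1,1) g=2 f=9, (1,2) g=3 f=9, (1,4) g=5 f=9, (3,1) g=2 f=7, (3,2) g=3 f=7, (3,5) g=6 f=7, (4,4) g=6 f=7]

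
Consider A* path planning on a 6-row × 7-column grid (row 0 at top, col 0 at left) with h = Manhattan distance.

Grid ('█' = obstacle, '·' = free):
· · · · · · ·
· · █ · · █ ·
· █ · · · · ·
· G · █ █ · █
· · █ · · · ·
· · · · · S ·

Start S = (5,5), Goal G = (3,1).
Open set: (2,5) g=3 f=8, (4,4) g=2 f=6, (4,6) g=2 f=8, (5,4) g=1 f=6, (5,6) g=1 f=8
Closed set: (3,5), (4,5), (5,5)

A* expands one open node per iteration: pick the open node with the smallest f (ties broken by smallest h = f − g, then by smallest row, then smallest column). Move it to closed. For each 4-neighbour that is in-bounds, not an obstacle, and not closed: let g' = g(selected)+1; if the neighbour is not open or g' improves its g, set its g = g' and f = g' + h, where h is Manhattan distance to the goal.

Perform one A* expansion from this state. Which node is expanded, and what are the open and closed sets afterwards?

expanded=(4,4); open=[(2,5) g=3 f=8, (4,3) g=3 f=6, (4,6) g=2 f=8, (5,4) g=1 f=6, (5,6) g=1 f=8]; closed=[(3,5), (4,4), (4,5), (5,5)]

step 1: expand (4,4) (f=6, h=4) → closed; open now [(2,5) g=3 f=8, (4,3) g=3 f=6, (4,6) g=2 f=8, (5,4) g=1 f=6, (5,6) g=1 f=8]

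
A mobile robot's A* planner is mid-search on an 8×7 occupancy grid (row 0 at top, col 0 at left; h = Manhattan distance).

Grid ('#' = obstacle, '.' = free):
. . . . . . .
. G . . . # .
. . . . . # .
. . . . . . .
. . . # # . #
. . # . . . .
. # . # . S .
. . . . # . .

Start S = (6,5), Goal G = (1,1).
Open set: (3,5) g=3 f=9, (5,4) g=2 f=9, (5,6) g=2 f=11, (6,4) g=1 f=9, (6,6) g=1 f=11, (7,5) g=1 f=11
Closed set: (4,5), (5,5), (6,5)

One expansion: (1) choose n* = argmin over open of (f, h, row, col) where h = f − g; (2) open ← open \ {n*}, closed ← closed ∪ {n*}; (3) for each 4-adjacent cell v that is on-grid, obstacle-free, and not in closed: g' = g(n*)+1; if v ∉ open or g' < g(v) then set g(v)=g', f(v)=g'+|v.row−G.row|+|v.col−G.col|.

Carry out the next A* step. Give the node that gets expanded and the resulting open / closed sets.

step 1: expand (3,5) (f=9, h=6) → closed; open now [(3,4) g=4 f=9, (3,6) g=4 f=11, (5,4) g=2 f=9, (5,6) g=2 f=11, (6,4) g=1 f=9, (6,6) g=1 f=11, (7,5) g=1 f=11]

expanded=(3,5); open=[(3,4) g=4 f=9, (3,6) g=4 f=11, (5,4) g=2 f=9, (5,6) g=2 f=11, (6,4) g=1 f=9, (6,6) g=1 f=11, (7,5) g=1 f=11]; closed=[(3,5), (4,5), (5,5), (6,5)]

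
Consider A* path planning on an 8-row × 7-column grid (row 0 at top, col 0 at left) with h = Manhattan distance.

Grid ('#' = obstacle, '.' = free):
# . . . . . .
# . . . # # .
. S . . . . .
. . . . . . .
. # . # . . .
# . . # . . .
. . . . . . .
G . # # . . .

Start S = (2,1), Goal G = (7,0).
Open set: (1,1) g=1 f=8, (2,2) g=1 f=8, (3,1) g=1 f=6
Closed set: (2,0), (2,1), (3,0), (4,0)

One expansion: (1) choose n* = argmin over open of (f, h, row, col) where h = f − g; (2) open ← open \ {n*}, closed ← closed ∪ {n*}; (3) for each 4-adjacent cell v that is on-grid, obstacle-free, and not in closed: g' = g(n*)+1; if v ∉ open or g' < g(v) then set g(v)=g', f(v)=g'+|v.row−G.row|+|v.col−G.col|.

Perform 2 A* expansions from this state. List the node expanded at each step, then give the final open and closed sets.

order=[(3,1) → (3,2)]; open=[(1,1) g=1 f=8, (2,2) g=1 f=8, (3,3) g=3 f=10, (4,2) g=3 f=8]; closed=[(2,0), (2,1), (3,0), (3,1), (3,2), (4,0)]

step 1: expand (3,1) (f=6, h=5) → closed; open now [(1,1) g=1 f=8, (2,2) g=1 f=8, (3,2) g=2 f=8]
step 2: expand (3,2) (f=8, h=6) → closed; open now [(1,1) g=1 f=8, (2,2) g=1 f=8, (3,3) g=3 f=10, (4,2) g=3 f=8]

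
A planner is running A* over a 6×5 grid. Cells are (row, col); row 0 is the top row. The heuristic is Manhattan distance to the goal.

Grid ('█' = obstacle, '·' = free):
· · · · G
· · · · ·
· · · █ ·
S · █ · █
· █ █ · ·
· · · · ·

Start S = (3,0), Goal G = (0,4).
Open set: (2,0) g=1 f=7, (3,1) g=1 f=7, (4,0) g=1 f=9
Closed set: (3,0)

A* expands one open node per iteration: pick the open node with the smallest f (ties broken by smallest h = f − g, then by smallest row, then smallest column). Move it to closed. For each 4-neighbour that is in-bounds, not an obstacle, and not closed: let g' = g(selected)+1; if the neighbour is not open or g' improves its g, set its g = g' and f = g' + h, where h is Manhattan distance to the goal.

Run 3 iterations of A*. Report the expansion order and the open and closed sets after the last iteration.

step 1: expand (2,0) (f=7, h=6) → closed; open now [(1,0) g=2 f=7, (2,1) g=2 f=7, (3,1) g=1 f=7, (4,0) g=1 f=9]
step 2: expand (1,0) (f=7, h=5) → closed; open now [(0,0) g=3 f=7, (1,1) g=3 f=7, (2,1) g=2 f=7, (3,1) g=1 f=7, (4,0) g=1 f=9]
step 3: expand (0,0) (f=7, h=4) → closed; open now [(0,1) g=4 f=7, (1,1) g=3 f=7, (2,1) g=2 f=7, (3,1) g=1 f=7, (4,0) g=1 f=9]

order=[(2,0) → (1,0) → (0,0)]; open=[(0,1) g=4 f=7, (1,1) g=3 f=7, (2,1) g=2 f=7, (3,1) g=1 f=7, (4,0) g=1 f=9]; closed=[(0,0), (1,0), (2,0), (3,0)]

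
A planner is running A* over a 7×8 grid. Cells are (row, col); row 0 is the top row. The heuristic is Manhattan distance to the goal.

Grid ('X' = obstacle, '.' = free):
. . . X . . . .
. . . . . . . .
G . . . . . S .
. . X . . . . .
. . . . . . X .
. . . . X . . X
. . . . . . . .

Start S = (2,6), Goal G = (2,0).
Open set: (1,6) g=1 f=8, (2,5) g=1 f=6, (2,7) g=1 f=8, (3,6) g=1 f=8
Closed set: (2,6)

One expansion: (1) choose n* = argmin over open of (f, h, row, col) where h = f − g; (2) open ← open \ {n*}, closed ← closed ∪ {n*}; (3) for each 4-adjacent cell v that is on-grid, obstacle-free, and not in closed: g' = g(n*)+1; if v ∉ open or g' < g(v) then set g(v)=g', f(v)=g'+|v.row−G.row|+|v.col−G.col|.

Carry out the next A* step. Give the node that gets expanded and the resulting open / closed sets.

step 1: expand (2,5) (f=6, h=5) → closed; open now [(1,5) g=2 f=8, (1,6) g=1 f=8, (2,4) g=2 f=6, (2,7) g=1 f=8, (3,5) g=2 f=8, (3,6) g=1 f=8]

expanded=(2,5); open=[(1,5) g=2 f=8, (1,6) g=1 f=8, (2,4) g=2 f=6, (2,7) g=1 f=8, (3,5) g=2 f=8, (3,6) g=1 f=8]; closed=[(2,5), (2,6)]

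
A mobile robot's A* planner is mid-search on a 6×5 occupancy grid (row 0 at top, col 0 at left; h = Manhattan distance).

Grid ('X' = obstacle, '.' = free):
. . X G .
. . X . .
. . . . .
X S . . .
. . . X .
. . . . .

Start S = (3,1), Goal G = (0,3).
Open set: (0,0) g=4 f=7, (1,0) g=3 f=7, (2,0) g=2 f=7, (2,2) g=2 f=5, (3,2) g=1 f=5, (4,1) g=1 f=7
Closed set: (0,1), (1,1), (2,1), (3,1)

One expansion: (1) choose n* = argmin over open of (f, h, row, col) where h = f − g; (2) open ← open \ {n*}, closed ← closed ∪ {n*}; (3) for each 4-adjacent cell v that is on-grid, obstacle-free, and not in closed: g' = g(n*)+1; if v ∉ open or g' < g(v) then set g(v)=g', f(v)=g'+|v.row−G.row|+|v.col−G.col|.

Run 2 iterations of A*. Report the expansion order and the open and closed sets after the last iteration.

step 1: expand (2,2) (f=5, h=3) → closed; open now [(0,0) g=4 f=7, (1,0) g=3 f=7, (2,0) g=2 f=7, (2,3) g=3 f=5, (3,2) g=1 f=5, (4,1) g=1 f=7]
step 2: expand (2,3) (f=5, h=2) → closed; open now [(0,0) g=4 f=7, (1,0) g=3 f=7, (1,3) g=4 f=5, (2,0) g=2 f=7, (2,4) g=4 f=7, (3,2) g=1 f=5, (3,3) g=4 f=7, (4,1) g=1 f=7]

order=[(2,2) → (2,3)]; open=[(0,0) g=4 f=7, (1,0) g=3 f=7, (1,3) g=4 f=5, (2,0) g=2 f=7, (2,4) g=4 f=7, (3,2) g=1 f=5, (3,3) g=4 f=7, (4,1) g=1 f=7]; closed=[(0,1), (1,1), (2,1), (2,2), (2,3), (3,1)]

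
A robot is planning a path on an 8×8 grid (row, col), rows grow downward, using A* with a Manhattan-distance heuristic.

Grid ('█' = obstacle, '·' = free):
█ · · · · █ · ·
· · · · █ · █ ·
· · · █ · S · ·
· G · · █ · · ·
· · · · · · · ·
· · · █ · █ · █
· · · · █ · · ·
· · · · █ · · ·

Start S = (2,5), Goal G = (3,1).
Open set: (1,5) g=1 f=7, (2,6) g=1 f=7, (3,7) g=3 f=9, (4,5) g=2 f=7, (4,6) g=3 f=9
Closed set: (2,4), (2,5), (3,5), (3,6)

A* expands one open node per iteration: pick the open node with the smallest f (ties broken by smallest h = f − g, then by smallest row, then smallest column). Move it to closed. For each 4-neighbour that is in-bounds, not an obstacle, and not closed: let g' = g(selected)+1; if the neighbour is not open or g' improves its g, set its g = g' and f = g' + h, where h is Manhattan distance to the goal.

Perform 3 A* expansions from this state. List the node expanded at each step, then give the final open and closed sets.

order=[(4,5) → (4,4) → (4,3)]; open=[(1,5) g=1 f=7, (2,6) g=1 f=7, (3,3) g=5 f=7, (3,7) g=3 f=9, (4,2) g=5 f=7, (4,6) g=3 f=9, (5,4) g=4 f=9]; closed=[(2,4), (2,5), (3,5), (3,6), (4,3), (4,4), (4,5)]

step 1: expand (4,5) (f=7, h=5) → closed; open now [(1,5) g=1 f=7, (2,6) g=1 f=7, (3,7) g=3 f=9, (4,4) g=3 f=7, (4,6) g=3 f=9]
step 2: expand (4,4) (f=7, h=4) → closed; open now [(1,5) g=1 f=7, (2,6) g=1 f=7, (3,7) g=3 f=9, (4,3) g=4 f=7, (4,6) g=3 f=9, (5,4) g=4 f=9]
step 3: expand (4,3) (f=7, h=3) → closed; open now [(1,5) g=1 f=7, (2,6) g=1 f=7, (3,3) g=5 f=7, (3,7) g=3 f=9, (4,2) g=5 f=7, (4,6) g=3 f=9, (5,4) g=4 f=9]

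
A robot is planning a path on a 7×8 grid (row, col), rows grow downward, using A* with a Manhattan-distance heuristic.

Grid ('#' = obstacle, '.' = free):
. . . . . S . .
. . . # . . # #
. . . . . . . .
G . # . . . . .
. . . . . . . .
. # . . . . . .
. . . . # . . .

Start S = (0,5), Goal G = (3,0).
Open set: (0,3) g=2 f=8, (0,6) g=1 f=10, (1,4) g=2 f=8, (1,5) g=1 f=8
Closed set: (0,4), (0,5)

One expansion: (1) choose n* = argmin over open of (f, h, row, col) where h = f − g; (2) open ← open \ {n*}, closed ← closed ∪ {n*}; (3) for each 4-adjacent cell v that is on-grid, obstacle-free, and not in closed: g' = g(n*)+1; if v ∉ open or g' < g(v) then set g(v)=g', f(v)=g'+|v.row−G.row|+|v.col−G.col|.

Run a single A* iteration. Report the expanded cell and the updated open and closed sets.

expanded=(0,3); open=[(0,2) g=3 f=8, (0,6) g=1 f=10, (1,4) g=2 f=8, (1,5) g=1 f=8]; closed=[(0,3), (0,4), (0,5)]

step 1: expand (0,3) (f=8, h=6) → closed; open now [(0,2) g=3 f=8, (0,6) g=1 f=10, (1,4) g=2 f=8, (1,5) g=1 f=8]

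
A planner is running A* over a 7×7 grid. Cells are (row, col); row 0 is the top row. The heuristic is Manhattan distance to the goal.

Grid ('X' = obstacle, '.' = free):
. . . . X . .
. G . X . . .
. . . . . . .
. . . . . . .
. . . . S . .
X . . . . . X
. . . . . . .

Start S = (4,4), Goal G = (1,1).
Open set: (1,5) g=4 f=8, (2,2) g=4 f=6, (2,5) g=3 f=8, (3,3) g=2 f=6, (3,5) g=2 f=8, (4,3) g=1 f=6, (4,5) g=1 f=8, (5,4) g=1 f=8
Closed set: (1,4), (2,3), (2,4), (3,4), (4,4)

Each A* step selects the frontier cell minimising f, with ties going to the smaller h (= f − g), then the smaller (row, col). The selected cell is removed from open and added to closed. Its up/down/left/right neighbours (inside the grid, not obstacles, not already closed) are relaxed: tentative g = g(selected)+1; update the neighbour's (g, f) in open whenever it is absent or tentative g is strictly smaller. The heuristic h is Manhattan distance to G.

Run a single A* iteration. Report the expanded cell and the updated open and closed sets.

expanded=(2,2); open=[(1,2) g=5 f=6, (1,5) g=4 f=8, (2,1) g=5 f=6, (2,5) g=3 f=8, (3,2) g=5 f=8, (3,3) g=2 f=6, (3,5) g=2 f=8, (4,3) g=1 f=6, (4,5) g=1 f=8, (5,4) g=1 f=8]; closed=[(1,4), (2,2), (2,3), (2,4), (3,4), (4,4)]

step 1: expand (2,2) (f=6, h=2) → closed; open now [(1,2) g=5 f=6, (1,5) g=4 f=8, (2,1) g=5 f=6, (2,5) g=3 f=8, (3,2) g=5 f=8, (3,3) g=2 f=6, (3,5) g=2 f=8, (4,3) g=1 f=6, (4,5) g=1 f=8, (5,4) g=1 f=8]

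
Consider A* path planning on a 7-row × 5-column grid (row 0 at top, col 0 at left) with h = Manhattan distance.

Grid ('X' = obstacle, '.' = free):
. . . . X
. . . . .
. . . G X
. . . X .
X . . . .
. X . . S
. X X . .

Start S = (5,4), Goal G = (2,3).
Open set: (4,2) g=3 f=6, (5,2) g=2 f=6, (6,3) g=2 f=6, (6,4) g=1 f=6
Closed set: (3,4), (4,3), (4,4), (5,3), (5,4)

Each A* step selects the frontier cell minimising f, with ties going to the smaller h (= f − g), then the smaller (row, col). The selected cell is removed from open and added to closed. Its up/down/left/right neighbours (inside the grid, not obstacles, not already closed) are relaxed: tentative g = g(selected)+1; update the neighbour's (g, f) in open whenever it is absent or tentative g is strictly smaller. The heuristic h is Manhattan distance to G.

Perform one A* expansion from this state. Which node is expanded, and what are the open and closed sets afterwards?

expanded=(4,2); open=[(3,2) g=4 f=6, (4,1) g=4 f=8, (5,2) g=2 f=6, (6,3) g=2 f=6, (6,4) g=1 f=6]; closed=[(3,4), (4,2), (4,3), (4,4), (5,3), (5,4)]

step 1: expand (4,2) (f=6, h=3) → closed; open now [(3,2) g=4 f=6, (4,1) g=4 f=8, (5,2) g=2 f=6, (6,3) g=2 f=6, (6,4) g=1 f=6]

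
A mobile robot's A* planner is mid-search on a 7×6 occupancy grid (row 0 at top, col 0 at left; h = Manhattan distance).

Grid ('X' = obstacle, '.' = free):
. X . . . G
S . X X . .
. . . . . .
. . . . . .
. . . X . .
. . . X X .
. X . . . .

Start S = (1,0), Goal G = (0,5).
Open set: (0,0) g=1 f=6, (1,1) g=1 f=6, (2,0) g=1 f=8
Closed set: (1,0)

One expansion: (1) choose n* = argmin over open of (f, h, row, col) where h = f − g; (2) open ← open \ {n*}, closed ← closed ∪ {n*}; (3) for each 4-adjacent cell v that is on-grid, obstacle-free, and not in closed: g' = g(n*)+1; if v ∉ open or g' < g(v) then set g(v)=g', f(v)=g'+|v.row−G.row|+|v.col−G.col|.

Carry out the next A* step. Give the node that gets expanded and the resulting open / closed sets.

step 1: expand (0,0) (f=6, h=5) → closed; open now [(1,1) g=1 f=6, (2,0) g=1 f=8]

expanded=(0,0); open=[(1,1) g=1 f=6, (2,0) g=1 f=8]; closed=[(0,0), (1,0)]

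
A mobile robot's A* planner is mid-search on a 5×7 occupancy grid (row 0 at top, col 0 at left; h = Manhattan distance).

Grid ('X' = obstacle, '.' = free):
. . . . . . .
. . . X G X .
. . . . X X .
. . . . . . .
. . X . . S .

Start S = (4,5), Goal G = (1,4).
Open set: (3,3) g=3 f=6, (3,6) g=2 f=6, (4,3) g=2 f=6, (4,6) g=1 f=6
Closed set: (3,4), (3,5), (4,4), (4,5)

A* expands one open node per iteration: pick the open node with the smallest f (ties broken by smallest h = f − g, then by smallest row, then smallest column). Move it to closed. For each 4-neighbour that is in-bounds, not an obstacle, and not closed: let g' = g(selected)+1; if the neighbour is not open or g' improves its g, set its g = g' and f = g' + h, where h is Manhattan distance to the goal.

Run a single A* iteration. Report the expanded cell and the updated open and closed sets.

expanded=(3,3); open=[(2,3) g=4 f=6, (3,2) g=4 f=8, (3,6) g=2 f=6, (4,3) g=2 f=6, (4,6) g=1 f=6]; closed=[(3,3), (3,4), (3,5), (4,4), (4,5)]

step 1: expand (3,3) (f=6, h=3) → closed; open now [(2,3) g=4 f=6, (3,2) g=4 f=8, (3,6) g=2 f=6, (4,3) g=2 f=6, (4,6) g=1 f=6]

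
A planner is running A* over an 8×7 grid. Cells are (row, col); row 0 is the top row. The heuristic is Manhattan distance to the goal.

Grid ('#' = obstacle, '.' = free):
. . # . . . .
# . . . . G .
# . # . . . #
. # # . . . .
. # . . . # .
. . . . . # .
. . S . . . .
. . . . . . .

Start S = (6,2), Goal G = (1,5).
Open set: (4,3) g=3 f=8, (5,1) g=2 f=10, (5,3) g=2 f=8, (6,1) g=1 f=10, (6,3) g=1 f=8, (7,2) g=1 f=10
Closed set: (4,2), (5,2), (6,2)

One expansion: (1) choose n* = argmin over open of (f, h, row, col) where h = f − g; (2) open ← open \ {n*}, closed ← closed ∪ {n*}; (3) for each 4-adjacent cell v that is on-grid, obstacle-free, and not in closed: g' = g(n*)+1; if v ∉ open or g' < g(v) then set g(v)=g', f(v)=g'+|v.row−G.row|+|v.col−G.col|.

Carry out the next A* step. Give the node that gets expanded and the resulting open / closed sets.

expanded=(4,3); open=[(3,3) g=4 f=8, (4,4) g=4 f=8, (5,1) g=2 f=10, (5,3) g=2 f=8, (6,1) g=1 f=10, (6,3) g=1 f=8, (7,2) g=1 f=10]; closed=[(4,2), (4,3), (5,2), (6,2)]

step 1: expand (4,3) (f=8, h=5) → closed; open now [(3,3) g=4 f=8, (4,4) g=4 f=8, (5,1) g=2 f=10, (5,3) g=2 f=8, (6,1) g=1 f=10, (6,3) g=1 f=8, (7,2) g=1 f=10]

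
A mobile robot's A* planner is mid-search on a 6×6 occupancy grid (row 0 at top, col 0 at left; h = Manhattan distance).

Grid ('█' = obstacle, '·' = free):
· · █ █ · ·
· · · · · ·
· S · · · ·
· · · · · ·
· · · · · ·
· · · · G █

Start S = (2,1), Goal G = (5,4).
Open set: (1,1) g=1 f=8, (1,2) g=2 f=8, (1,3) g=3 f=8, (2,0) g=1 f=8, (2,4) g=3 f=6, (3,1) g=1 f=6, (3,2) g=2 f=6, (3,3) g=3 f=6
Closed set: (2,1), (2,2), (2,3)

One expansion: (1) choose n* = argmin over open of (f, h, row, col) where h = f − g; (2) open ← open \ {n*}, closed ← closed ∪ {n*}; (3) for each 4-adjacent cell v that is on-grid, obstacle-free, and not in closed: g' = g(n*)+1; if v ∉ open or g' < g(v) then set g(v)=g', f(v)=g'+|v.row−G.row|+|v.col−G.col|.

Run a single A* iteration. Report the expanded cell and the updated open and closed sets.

expanded=(2,4); open=[(1,1) g=1 f=8, (1,2) g=2 f=8, (1,3) g=3 f=8, (1,4) g=4 f=8, (2,0) g=1 f=8, (2,5) g=4 f=8, (3,1) g=1 f=6, (3,2) g=2 f=6, (3,3) g=3 f=6, (3,4) g=4 f=6]; closed=[(2,1), (2,2), (2,3), (2,4)]

step 1: expand (2,4) (f=6, h=3) → closed; open now [(1,1) g=1 f=8, (1,2) g=2 f=8, (1,3) g=3 f=8, (1,4) g=4 f=8, (2,0) g=1 f=8, (2,5) g=4 f=8, (3,1) g=1 f=6, (3,2) g=2 f=6, (3,3) g=3 f=6, (3,4) g=4 f=6]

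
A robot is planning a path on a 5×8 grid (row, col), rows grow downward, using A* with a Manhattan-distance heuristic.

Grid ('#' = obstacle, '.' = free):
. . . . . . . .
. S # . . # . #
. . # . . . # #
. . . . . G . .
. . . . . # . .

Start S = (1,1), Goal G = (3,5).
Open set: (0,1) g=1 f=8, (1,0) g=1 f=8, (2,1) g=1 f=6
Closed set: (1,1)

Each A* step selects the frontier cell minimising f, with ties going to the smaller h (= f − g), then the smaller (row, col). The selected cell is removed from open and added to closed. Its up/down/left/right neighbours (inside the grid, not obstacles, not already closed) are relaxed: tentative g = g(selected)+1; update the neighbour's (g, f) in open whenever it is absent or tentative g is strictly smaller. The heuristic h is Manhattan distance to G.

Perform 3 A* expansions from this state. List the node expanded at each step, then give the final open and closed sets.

order=[(2,1) → (3,1) → (3,2)]; open=[(0,1) g=1 f=8, (1,0) g=1 f=8, (2,0) g=2 f=8, (3,0) g=3 f=8, (3,3) g=4 f=6, (4,1) g=3 f=8, (4,2) g=4 f=8]; closed=[(1,1), (2,1), (3,1), (3,2)]

step 1: expand (2,1) (f=6, h=5) → closed; open now [(0,1) g=1 f=8, (1,0) g=1 f=8, (2,0) g=2 f=8, (3,1) g=2 f=6]
step 2: expand (3,1) (f=6, h=4) → closed; open now [(0,1) g=1 f=8, (1,0) g=1 f=8, (2,0) g=2 f=8, (3,0) g=3 f=8, (3,2) g=3 f=6, (4,1) g=3 f=8]
step 3: expand (3,2) (f=6, h=3) → closed; open now [(0,1) g=1 f=8, (1,0) g=1 f=8, (2,0) g=2 f=8, (3,0) g=3 f=8, (3,3) g=4 f=6, (4,1) g=3 f=8, (4,2) g=4 f=8]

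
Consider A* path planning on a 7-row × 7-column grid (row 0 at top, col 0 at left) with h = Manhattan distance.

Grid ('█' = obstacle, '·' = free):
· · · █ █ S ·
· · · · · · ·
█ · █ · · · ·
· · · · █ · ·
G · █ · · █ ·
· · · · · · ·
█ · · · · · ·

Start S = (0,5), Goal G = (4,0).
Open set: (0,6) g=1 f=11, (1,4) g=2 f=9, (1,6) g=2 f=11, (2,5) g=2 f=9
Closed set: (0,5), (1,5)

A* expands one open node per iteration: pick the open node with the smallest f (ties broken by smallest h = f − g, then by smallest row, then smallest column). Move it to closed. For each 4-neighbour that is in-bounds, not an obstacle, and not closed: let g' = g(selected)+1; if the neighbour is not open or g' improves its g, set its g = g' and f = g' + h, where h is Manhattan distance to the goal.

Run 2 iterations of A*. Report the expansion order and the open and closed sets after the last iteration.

step 1: expand (1,4) (f=9, h=7) → closed; open now [(0,6) g=1 f=11, (1,3) g=3 f=9, (1,6) g=2 f=11, (2,4) g=3 f=9, (2,5) g=2 f=9]
step 2: expand (1,3) (f=9, h=6) → closed; open now [(0,6) g=1 f=11, (1,2) g=4 f=9, (1,6) g=2 f=11, (2,3) g=4 f=9, (2,4) g=3 f=9, (2,5) g=2 f=9]

order=[(1,4) → (1,3)]; open=[(0,6) g=1 f=11, (1,2) g=4 f=9, (1,6) g=2 f=11, (2,3) g=4 f=9, (2,4) g=3 f=9, (2,5) g=2 f=9]; closed=[(0,5), (1,3), (1,4), (1,5)]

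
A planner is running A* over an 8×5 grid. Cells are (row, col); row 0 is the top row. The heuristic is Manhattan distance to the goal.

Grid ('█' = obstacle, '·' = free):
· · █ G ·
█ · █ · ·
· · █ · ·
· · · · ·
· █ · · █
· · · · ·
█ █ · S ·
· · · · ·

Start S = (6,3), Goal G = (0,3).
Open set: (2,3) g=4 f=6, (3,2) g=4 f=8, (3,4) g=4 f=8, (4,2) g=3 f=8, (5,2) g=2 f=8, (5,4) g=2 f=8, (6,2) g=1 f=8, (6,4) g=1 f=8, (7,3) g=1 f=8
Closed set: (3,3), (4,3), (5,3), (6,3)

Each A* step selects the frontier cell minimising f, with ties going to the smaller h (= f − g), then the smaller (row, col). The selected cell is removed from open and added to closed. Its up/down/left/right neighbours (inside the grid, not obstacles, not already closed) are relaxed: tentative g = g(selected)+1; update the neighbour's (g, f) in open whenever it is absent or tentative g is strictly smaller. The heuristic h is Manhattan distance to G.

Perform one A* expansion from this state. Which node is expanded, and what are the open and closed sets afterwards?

step 1: expand (2,3) (f=6, h=2) → closed; open now [(1,3) g=5 f=6, (2,4) g=5 f=8, (3,2) g=4 f=8, (3,4) g=4 f=8, (4,2) g=3 f=8, (5,2) g=2 f=8, (5,4) g=2 f=8, (6,2) g=1 f=8, (6,4) g=1 f=8, (7,3) g=1 f=8]

expanded=(2,3); open=[(1,3) g=5 f=6, (2,4) g=5 f=8, (3,2) g=4 f=8, (3,4) g=4 f=8, (4,2) g=3 f=8, (5,2) g=2 f=8, (5,4) g=2 f=8, (6,2) g=1 f=8, (6,4) g=1 f=8, (7,3) g=1 f=8]; closed=[(2,3), (3,3), (4,3), (5,3), (6,3)]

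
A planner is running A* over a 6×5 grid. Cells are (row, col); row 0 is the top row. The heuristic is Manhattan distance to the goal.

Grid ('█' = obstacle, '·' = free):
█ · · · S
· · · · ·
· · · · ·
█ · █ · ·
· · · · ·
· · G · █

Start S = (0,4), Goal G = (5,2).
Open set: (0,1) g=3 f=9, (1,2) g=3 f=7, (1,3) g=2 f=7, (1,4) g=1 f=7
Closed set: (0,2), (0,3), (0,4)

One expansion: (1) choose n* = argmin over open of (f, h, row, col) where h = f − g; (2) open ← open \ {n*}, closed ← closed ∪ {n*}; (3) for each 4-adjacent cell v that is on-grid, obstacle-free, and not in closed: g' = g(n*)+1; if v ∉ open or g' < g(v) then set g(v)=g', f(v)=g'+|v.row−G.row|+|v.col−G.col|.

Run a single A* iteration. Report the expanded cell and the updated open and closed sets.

step 1: expand (1,2) (f=7, h=4) → closed; open now [(0,1) g=3 f=9, (1,1) g=4 f=9, (1,3) g=2 f=7, (1,4) g=1 f=7, (2,2) g=4 f=7]

expanded=(1,2); open=[(0,1) g=3 f=9, (1,1) g=4 f=9, (1,3) g=2 f=7, (1,4) g=1 f=7, (2,2) g=4 f=7]; closed=[(0,2), (0,3), (0,4), (1,2)]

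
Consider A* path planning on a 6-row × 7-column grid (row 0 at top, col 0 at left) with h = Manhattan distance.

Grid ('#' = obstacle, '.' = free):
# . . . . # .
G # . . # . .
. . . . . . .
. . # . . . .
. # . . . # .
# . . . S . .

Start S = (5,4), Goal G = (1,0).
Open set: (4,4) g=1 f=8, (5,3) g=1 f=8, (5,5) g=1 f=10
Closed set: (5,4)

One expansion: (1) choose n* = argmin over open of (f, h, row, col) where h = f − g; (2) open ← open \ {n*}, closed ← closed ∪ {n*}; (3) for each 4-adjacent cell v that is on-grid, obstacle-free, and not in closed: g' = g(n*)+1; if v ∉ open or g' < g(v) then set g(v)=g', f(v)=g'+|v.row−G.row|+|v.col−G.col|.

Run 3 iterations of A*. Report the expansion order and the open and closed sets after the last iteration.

order=[(4,4) → (3,4) → (2,4)]; open=[(2,3) g=4 f=8, (2,5) g=4 f=10, (3,3) g=3 f=8, (3,5) g=3 f=10, (4,3) g=2 f=8, (5,3) g=1 f=8, (5,5) g=1 f=10]; closed=[(2,4), (3,4), (4,4), (5,4)]

step 1: expand (4,4) (f=8, h=7) → closed; open now [(3,4) g=2 f=8, (4,3) g=2 f=8, (5,3) g=1 f=8, (5,5) g=1 f=10]
step 2: expand (3,4) (f=8, h=6) → closed; open now [(2,4) g=3 f=8, (3,3) g=3 f=8, (3,5) g=3 f=10, (4,3) g=2 f=8, (5,3) g=1 f=8, (5,5) g=1 f=10]
step 3: expand (2,4) (f=8, h=5) → closed; open now [(2,3) g=4 f=8, (2,5) g=4 f=10, (3,3) g=3 f=8, (3,5) g=3 f=10, (4,3) g=2 f=8, (5,3) g=1 f=8, (5,5) g=1 f=10]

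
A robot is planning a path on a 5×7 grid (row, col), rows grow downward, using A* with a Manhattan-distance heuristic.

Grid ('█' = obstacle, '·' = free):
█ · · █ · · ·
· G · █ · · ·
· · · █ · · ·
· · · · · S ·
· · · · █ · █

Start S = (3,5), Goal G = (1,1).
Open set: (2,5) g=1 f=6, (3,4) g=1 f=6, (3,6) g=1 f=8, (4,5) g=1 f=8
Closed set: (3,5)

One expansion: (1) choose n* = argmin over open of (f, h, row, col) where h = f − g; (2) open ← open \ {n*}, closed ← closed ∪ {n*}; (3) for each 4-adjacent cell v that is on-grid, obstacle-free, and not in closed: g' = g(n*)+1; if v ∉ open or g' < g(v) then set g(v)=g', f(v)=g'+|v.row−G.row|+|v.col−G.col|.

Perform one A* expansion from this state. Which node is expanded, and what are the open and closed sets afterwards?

expanded=(2,5); open=[(1,5) g=2 f=6, (2,4) g=2 f=6, (2,6) g=2 f=8, (3,4) g=1 f=6, (3,6) g=1 f=8, (4,5) g=1 f=8]; closed=[(2,5), (3,5)]

step 1: expand (2,5) (f=6, h=5) → closed; open now [(1,5) g=2 f=6, (2,4) g=2 f=6, (2,6) g=2 f=8, (3,4) g=1 f=6, (3,6) g=1 f=8, (4,5) g=1 f=8]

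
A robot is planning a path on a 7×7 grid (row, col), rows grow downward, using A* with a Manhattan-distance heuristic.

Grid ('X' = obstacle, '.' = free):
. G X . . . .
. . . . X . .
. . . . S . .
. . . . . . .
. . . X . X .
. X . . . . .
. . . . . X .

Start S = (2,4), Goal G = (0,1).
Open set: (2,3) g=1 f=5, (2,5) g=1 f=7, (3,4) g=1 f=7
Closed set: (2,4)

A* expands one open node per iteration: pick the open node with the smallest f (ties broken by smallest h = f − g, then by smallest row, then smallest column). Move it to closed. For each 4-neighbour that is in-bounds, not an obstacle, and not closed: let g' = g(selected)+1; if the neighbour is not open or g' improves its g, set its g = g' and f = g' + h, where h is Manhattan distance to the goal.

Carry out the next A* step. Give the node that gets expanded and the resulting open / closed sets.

step 1: expand (2,3) (f=5, h=4) → closed; open now [(1,3) g=2 f=5, (2,2) g=2 f=5, (2,5) g=1 f=7, (3,3) g=2 f=7, (3,4) g=1 f=7]

expanded=(2,3); open=[(1,3) g=2 f=5, (2,2) g=2 f=5, (2,5) g=1 f=7, (3,3) g=2 f=7, (3,4) g=1 f=7]; closed=[(2,3), (2,4)]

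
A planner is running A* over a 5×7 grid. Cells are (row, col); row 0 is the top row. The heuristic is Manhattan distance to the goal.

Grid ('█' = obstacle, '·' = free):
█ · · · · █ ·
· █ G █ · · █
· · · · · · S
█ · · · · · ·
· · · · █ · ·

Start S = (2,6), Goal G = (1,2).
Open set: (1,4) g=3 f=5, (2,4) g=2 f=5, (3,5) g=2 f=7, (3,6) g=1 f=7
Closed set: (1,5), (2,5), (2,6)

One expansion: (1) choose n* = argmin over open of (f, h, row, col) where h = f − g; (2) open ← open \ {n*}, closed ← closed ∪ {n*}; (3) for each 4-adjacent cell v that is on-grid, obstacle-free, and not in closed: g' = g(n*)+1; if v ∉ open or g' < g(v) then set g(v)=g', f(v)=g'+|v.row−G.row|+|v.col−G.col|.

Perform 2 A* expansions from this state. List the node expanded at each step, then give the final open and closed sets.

order=[(1,4) → (2,4)]; open=[(0,4) g=4 f=7, (2,3) g=3 f=5, (3,4) g=3 f=7, (3,5) g=2 f=7, (3,6) g=1 f=7]; closed=[(1,4), (1,5), (2,4), (2,5), (2,6)]

step 1: expand (1,4) (f=5, h=2) → closed; open now [(0,4) g=4 f=7, (2,4) g=2 f=5, (3,5) g=2 f=7, (3,6) g=1 f=7]
step 2: expand (2,4) (f=5, h=3) → closed; open now [(0,4) g=4 f=7, (2,3) g=3 f=5, (3,4) g=3 f=7, (3,5) g=2 f=7, (3,6) g=1 f=7]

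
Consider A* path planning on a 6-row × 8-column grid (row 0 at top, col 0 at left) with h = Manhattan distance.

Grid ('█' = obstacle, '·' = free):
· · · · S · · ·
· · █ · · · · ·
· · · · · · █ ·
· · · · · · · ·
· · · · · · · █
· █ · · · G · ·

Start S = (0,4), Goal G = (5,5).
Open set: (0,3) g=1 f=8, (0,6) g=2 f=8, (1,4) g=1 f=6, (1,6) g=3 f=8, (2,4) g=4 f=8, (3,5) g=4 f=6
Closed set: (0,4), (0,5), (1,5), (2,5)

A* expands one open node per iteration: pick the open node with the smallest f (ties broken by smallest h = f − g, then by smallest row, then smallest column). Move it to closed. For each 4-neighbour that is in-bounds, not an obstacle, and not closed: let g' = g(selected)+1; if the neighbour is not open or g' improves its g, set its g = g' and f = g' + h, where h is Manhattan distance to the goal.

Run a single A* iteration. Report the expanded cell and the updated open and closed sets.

step 1: expand (3,5) (f=6, h=2) → closed; open now [(0,3) g=1 f=8, (0,6) g=2 f=8, (1,4) g=1 f=6, (1,6) g=3 f=8, (2,4) g=4 f=8, (3,4) g=5 f=8, (3,6) g=5 f=8, (4,5) g=5 f=6]

expanded=(3,5); open=[(0,3) g=1 f=8, (0,6) g=2 f=8, (1,4) g=1 f=6, (1,6) g=3 f=8, (2,4) g=4 f=8, (3,4) g=5 f=8, (3,6) g=5 f=8, (4,5) g=5 f=6]; closed=[(0,4), (0,5), (1,5), (2,5), (3,5)]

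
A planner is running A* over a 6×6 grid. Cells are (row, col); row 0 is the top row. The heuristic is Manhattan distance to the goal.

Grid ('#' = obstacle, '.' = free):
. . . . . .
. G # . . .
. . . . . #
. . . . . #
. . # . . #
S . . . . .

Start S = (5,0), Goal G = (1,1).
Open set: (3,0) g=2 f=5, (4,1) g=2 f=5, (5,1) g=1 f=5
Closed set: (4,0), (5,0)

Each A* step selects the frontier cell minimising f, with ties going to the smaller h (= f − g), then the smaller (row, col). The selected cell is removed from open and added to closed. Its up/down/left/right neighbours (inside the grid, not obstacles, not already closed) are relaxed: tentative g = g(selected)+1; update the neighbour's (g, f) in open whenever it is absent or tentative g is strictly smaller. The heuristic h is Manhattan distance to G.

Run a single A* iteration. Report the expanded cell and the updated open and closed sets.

step 1: expand (3,0) (f=5, h=3) → closed; open now [(2,0) g=3 f=5, (3,1) g=3 f=5, (4,1) g=2 f=5, (5,1) g=1 f=5]

expanded=(3,0); open=[(2,0) g=3 f=5, (3,1) g=3 f=5, (4,1) g=2 f=5, (5,1) g=1 f=5]; closed=[(3,0), (4,0), (5,0)]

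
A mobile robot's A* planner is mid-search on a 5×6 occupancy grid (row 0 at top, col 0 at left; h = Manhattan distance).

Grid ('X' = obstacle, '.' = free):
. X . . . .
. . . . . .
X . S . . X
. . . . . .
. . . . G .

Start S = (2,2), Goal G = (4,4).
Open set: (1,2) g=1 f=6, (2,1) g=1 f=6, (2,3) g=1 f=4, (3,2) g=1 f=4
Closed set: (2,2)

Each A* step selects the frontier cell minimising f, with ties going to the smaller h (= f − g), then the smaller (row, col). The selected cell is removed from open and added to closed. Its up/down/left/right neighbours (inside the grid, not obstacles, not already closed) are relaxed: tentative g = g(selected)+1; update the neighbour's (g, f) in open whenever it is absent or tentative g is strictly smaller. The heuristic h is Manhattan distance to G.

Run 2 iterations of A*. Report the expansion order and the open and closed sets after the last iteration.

order=[(2,3) → (2,4)]; open=[(1,2) g=1 f=6, (1,3) g=2 f=6, (1,4) g=3 f=6, (2,1) g=1 f=6, (3,2) g=1 f=4, (3,3) g=2 f=4, (3,4) g=3 f=4]; closed=[(2,2), (2,3), (2,4)]

step 1: expand (2,3) (f=4, h=3) → closed; open now [(1,2) g=1 f=6, (1,3) g=2 f=6, (2,1) g=1 f=6, (2,4) g=2 f=4, (3,2) g=1 f=4, (3,3) g=2 f=4]
step 2: expand (2,4) (f=4, h=2) → closed; open now [(1,2) g=1 f=6, (1,3) g=2 f=6, (1,4) g=3 f=6, (2,1) g=1 f=6, (3,2) g=1 f=4, (3,3) g=2 f=4, (3,4) g=3 f=4]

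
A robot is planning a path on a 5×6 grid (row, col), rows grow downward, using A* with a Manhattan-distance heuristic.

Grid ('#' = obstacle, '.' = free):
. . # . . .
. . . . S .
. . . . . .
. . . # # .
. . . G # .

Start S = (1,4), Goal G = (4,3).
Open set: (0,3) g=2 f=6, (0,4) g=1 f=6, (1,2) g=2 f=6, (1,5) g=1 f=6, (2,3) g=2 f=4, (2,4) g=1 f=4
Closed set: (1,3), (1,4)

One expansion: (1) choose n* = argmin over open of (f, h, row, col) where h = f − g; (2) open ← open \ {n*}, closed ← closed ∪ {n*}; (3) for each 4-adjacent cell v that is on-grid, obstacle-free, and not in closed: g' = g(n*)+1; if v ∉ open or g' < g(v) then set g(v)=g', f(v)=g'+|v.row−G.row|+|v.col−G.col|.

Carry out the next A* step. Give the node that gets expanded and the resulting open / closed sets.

step 1: expand (2,3) (f=4, h=2) → closed; open now [(0,3) g=2 f=6, (0,4) g=1 f=6, (1,2) g=2 f=6, (1,5) g=1 f=6, (2,2) g=3 f=6, (2,4) g=1 f=4]

expanded=(2,3); open=[(0,3) g=2 f=6, (0,4) g=1 f=6, (1,2) g=2 f=6, (1,5) g=1 f=6, (2,2) g=3 f=6, (2,4) g=1 f=4]; closed=[(1,3), (1,4), (2,3)]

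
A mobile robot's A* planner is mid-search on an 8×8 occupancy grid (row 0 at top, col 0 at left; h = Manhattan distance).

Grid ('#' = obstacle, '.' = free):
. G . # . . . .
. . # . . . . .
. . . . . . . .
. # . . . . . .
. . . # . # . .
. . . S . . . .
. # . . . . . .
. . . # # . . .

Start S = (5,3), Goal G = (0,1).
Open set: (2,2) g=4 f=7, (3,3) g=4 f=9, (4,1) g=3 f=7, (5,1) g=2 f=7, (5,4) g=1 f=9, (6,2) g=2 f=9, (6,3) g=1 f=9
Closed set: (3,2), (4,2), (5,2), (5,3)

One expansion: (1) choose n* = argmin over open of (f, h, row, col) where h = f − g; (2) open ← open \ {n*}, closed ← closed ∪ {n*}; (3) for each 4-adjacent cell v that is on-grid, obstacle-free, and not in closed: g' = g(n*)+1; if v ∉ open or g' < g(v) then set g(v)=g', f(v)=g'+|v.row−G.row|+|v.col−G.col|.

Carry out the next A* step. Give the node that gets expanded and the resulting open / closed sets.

expanded=(2,2); open=[(2,1) g=5 f=7, (2,3) g=5 f=9, (3,3) g=4 f=9, (4,1) g=3 f=7, (5,1) g=2 f=7, (5,4) g=1 f=9, (6,2) g=2 f=9, (6,3) g=1 f=9]; closed=[(2,2), (3,2), (4,2), (5,2), (5,3)]

step 1: expand (2,2) (f=7, h=3) → closed; open now [(2,1) g=5 f=7, (2,3) g=5 f=9, (3,3) g=4 f=9, (4,1) g=3 f=7, (5,1) g=2 f=7, (5,4) g=1 f=9, (6,2) g=2 f=9, (6,3) g=1 f=9]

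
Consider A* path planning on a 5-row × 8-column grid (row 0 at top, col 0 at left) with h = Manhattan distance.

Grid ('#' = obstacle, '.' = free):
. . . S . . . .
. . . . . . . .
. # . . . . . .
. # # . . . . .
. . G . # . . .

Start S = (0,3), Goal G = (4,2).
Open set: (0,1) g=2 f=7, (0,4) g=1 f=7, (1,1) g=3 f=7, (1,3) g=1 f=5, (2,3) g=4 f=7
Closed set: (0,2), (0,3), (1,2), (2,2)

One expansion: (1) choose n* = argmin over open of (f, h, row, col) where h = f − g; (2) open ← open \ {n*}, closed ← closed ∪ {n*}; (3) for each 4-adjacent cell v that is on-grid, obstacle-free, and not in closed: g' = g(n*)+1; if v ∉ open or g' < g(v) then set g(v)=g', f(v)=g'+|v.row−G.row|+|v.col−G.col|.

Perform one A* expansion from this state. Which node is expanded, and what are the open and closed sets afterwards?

step 1: expand (1,3) (f=5, h=4) → closed; open now [(0,1) g=2 f=7, (0,4) g=1 f=7, (1,1) g=3 f=7, (1,4) g=2 f=7, (2,3) g=2 f=5]

expanded=(1,3); open=[(0,1) g=2 f=7, (0,4) g=1 f=7, (1,1) g=3 f=7, (1,4) g=2 f=7, (2,3) g=2 f=5]; closed=[(0,2), (0,3), (1,2), (1,3), (2,2)]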